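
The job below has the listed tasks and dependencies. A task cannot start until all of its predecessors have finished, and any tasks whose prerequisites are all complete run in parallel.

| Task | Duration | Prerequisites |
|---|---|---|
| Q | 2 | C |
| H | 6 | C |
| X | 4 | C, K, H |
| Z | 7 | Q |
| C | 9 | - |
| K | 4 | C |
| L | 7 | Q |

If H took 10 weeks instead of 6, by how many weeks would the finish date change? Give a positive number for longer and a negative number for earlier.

The binding path is C→H→X = 9+6+4 = 19; finish at 19 weeks.
Since H is critical, the +4 change carries straight to that chain (now 23 weeks).
That remains the longest chain; total 23 weeks.
Change in finish: 23 − 19 = +4 weeks.

4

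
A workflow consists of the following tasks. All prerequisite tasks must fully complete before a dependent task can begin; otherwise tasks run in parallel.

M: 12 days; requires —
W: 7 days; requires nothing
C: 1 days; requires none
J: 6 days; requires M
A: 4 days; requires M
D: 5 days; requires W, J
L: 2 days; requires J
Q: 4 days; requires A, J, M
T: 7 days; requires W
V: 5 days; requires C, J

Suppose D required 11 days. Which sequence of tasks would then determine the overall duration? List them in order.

M, J, D

Actual critical path: M→J→D = 12+6+5 = 23 ⇒ 23 days.
Since D is critical, the +6 change carries straight to that chain (now 29 days).
No other chain overtakes it, so the finish is 29 days.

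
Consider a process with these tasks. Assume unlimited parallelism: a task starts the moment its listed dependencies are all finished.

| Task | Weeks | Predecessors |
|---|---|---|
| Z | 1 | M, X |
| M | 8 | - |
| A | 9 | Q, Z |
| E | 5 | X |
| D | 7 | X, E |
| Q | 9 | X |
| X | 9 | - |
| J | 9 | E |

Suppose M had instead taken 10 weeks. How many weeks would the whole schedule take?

27

Baseline: X→Q→A = 9+9+9 = 27 → 27 weeks.
The longest path through M is only 18 weeks, so M has float 9.
That remains the longest chain; total 27 weeks.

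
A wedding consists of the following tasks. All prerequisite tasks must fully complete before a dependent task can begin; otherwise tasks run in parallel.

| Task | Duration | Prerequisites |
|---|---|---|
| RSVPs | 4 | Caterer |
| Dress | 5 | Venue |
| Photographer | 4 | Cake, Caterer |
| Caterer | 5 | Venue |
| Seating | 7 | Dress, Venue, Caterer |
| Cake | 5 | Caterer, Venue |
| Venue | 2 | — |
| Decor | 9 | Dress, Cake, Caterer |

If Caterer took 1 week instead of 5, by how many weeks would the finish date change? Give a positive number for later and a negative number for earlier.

Critical path before the change: Venue→Caterer→Cake→Decor = 2+5+5+9 = 21 giving 21 weeks.
Since Caterer is critical, the -4 change carries straight to that chain (now 17 weeks).
That remains the longest chain; total 17 weeks.
Change in finish: 17 − 21 = -4 weeks.

-4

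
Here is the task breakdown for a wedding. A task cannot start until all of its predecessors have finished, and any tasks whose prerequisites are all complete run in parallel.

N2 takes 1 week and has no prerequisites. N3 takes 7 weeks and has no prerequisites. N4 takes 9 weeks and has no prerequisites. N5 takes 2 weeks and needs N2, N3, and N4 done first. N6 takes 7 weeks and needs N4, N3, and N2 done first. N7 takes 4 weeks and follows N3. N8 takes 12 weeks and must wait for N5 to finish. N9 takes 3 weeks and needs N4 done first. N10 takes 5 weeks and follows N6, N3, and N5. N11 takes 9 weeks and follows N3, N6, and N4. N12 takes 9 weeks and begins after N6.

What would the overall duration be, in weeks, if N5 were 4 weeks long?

Baseline: N4→N6→N11 = 9+7+9 = 25 → 25 weeks.
The longest path through N5 is only 23 weeks, so N5 has float 2.
The binding chain switches to N4→N5→N8 = 9+4+12 = 25; finish 25 weeks.

25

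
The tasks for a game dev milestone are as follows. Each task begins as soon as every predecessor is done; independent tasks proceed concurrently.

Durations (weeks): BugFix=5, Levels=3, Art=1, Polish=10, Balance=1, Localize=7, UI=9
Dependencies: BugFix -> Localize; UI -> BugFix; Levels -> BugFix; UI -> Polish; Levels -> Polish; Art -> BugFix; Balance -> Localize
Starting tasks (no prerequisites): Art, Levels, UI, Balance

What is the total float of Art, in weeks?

8

The longest chain is UI→BugFix→Localize = 9+5+7 = 21; overall finish 21 weeks.
The longest chain containing Art totals 13 weeks.
Slack of Art = 8 − 0 = 8 weeks.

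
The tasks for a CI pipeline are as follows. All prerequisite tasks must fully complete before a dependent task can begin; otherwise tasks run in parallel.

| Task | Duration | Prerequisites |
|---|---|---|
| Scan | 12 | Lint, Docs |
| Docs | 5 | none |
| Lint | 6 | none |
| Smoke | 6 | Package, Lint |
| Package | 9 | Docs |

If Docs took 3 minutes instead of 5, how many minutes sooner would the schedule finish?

2

As given, the longest chain is Docs→Package→Smoke = 5+9+6 = 20, so the finish is 20 minutes.
Docs is on the critical path; changing it to 3 makes that path 18 minutes.
New critical path: Lint→Scan = 6+12 = 18 ⇒ 18 minutes.
Change in finish: 18 − 20 = -2 minutes.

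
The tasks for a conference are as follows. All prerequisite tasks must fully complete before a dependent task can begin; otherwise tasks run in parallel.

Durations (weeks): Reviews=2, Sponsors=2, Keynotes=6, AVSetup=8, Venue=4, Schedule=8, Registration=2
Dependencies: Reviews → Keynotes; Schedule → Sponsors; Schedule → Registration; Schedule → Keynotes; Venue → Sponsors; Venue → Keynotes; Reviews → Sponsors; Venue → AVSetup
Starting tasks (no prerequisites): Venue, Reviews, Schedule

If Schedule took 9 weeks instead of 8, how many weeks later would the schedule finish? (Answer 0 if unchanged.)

1

Critical path before the change: Schedule→Keynotes = 8+6 = 14 giving 14 weeks.
Schedule lies on that path, so at 9 weeks the path becomes 15 weeks.
That remains the longest chain; total 15 weeks.
Change in finish: 15 − 14 = +1 weeks.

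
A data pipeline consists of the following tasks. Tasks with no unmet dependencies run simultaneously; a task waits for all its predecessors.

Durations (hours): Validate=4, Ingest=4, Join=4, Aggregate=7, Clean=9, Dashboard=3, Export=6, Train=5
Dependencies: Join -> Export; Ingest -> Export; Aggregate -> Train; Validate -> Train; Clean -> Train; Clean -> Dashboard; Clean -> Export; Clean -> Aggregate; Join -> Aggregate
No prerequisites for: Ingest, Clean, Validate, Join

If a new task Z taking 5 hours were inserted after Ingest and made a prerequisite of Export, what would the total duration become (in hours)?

Originally the plan takes 21 hours.
With Z inserted, Export now waits for max(Clean, Ingest, Join, Z).
New critical path: Clean→Aggregate→Train = 9+7+5 = 21 ⇒ 21 hours.

21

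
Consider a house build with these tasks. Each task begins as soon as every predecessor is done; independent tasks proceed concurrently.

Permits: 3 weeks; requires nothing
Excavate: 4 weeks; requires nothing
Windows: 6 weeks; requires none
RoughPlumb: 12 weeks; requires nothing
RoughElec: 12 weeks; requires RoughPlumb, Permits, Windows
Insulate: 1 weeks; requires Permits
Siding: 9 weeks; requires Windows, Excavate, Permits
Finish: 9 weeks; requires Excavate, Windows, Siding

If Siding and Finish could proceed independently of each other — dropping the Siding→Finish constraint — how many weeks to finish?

24

With the dependency in place, Windows→Siding→Finish = 6+9+9 = 24 sets the finish at 24 weeks.
Without Siding→Finish, Finish's earliest start moves from 15 to 6.
The longest chain is now RoughPlumb→RoughElec = 12+12 = 24, so the house build takes 24 weeks.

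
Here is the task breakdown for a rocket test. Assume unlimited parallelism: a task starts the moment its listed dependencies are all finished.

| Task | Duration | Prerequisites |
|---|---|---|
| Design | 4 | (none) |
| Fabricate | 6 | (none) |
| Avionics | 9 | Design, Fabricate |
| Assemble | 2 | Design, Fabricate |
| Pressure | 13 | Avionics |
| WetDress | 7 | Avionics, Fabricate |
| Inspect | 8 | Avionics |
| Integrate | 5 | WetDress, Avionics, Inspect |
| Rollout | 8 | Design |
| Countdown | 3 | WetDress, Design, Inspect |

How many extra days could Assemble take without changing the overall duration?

20

The longest chain is Fabricate→Avionics→Pressure = 6+9+13 = 28; overall finish 28 days.
Longest path through Assemble: 8 days (earliest finish 8, latest finish 28).
Slack of Assemble = 26 − 6 = 20 days.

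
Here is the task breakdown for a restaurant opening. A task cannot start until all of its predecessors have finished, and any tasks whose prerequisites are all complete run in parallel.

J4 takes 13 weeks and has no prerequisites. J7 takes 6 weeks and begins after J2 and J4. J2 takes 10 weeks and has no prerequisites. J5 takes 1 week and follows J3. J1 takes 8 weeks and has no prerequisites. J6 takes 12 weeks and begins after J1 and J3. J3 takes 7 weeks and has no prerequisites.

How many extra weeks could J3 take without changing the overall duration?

Critical path: J1→J6 = 8+12 = 20, so the finish is 20 weeks.
J3 finishes as early as 7 and must finish by 8.
Float = 20 − 19 = 1.

1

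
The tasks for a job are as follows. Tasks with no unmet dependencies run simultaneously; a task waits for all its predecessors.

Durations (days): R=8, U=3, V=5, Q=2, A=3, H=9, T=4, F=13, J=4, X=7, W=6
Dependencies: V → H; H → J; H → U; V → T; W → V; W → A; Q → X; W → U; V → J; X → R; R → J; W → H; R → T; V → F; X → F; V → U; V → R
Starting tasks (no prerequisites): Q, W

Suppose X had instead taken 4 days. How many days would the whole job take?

24

Baseline: W→V→H→J = 6+5+9+4 = 24 → 24 days.
X is off the critical path — its longest chain is 22 days, giving 2 of slack.
The critical path is still W→V→H→J; finish is now 24 days.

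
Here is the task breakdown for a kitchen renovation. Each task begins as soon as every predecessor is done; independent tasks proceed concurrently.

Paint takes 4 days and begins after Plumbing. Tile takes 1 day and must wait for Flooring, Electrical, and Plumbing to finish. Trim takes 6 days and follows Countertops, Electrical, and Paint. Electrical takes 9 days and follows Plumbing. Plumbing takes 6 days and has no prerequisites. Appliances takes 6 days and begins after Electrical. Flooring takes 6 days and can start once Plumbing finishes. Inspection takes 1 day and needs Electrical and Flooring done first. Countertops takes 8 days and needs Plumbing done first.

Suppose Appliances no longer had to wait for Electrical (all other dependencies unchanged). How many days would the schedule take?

With the dependency in place, Plumbing→Electrical→Appliances = 6+9+6 = 21 sets the finish at 21 days.
Without Electrical→Appliances, Appliances's earliest start moves from 15 to 0.
New critical path: Plumbing→Electrical→Trim = 6+9+6 = 21 ⇒ 21 days.

21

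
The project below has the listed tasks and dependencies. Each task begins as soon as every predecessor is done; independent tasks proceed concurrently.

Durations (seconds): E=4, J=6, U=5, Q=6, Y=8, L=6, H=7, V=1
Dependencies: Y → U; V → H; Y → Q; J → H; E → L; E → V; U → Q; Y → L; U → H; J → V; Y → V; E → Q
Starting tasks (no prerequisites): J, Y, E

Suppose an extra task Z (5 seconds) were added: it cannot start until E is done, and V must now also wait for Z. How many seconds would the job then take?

20

Originally the job takes 20 seconds.
With Z inserted, V now waits for max(E, J, Y, Z).
New critical path: Y→U→H = 8+5+7 = 20 ⇒ 20 seconds.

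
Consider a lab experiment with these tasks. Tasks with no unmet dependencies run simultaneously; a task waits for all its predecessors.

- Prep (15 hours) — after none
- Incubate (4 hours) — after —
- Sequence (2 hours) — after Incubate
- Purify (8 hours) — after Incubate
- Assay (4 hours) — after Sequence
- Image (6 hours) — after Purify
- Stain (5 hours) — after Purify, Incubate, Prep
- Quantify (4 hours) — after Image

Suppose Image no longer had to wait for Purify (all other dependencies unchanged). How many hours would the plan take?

20

With the dependency in place, Incubate→Purify→Image→Quantify = 4+8+6+4 = 22 sets the finish at 22 hours.
Without Purify→Image, Image's earliest start moves from 12 to 0.
The longest chain is now Prep→Stain = 15+5 = 20, so the plan takes 20 hours.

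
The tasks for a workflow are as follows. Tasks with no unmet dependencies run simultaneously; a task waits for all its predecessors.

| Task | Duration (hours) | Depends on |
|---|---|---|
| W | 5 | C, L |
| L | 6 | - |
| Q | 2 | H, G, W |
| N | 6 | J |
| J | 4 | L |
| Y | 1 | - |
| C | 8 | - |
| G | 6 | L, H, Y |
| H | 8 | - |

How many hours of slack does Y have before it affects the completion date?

7

L→J→N = 6+4+6 = 16 sets the makespan at 16 hours.
Longest path through Y: 9 hours (earliest finish 1, latest finish 8).
Slack of Y = 7 − 0 = 7 hours.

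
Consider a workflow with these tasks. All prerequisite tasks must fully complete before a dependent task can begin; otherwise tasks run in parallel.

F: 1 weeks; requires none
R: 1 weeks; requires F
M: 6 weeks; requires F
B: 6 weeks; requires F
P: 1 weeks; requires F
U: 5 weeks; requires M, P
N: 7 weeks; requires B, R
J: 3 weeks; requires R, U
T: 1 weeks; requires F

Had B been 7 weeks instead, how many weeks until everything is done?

15

The binding path is F→M→U→J = 1+6+5+3 = 15; finish at 15 weeks.
B has 1 week of float (longest path through it is 14).
That remains the longest chain; total 15 weeks.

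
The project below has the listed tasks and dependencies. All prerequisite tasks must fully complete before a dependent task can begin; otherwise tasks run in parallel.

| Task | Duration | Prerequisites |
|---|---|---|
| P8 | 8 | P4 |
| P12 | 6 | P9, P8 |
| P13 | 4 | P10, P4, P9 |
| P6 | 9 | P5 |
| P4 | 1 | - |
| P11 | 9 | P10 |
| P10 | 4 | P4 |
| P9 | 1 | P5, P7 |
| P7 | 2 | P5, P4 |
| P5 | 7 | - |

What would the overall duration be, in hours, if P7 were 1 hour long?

16

Critical path before the change: P5→P7→P9→P12 = 7+2+1+6 = 16 giving 16 hours.
P7 is on the critical path; changing it to 1 makes that path 15 hours.
Now P5→P6 = 7+9 = 16 is longest, so the finish becomes 16 hours.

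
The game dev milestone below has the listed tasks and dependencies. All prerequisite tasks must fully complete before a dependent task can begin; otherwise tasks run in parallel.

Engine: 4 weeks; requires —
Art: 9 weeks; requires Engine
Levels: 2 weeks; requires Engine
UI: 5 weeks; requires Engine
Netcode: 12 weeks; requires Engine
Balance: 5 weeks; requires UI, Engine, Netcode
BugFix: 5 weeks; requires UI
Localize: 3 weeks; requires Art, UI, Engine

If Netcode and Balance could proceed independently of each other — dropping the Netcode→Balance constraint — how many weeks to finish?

16

Original critical path: Engine→Netcode→Balance = 4+12+5 = 21 ⇒ 21 weeks.
Without Netcode→Balance, Balance's earliest start moves from 16 to 9.
The longest chain is now Engine→Art→Localize = 4+9+3 = 16, so the plan takes 16 weeks.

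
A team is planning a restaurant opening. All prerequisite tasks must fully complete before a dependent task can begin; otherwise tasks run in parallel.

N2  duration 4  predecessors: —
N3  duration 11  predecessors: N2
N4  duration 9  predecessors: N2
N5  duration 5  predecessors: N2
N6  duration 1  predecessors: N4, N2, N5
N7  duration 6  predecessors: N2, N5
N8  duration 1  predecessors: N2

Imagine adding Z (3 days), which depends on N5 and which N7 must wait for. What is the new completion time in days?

Originally the job takes 15 days.
With Z inserted, N7 now waits for max(N2, N5, Z).
New critical path: N2→N5→Z→N7 = 4+5+3+6 = 18 ⇒ 18 days.

18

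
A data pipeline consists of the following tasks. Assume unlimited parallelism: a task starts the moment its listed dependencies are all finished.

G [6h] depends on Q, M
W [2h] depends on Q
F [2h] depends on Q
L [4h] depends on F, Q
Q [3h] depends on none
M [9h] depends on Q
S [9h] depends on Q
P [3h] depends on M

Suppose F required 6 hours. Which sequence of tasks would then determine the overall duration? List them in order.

Baseline: Q→M→G = 3+9+6 = 18 → 18 hours.
F is off the critical path — its longest chain is 9 hours, giving 9 of slack.
No other chain overtakes it, so the finish is 18 hours.

Q, M, G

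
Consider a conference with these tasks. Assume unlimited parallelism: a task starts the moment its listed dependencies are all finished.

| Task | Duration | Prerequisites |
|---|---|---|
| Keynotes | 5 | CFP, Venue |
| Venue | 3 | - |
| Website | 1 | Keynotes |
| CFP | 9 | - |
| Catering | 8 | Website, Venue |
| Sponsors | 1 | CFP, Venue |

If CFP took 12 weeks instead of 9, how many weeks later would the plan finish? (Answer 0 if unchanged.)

3

Critical path before the change: CFP→Keynotes→Website→Catering = 9+5+1+8 = 23 giving 23 weeks.
Since CFP is critical, the +3 change carries straight to that chain (now 26 weeks).
The critical path is still CFP→Keynotes→Website→Catering; finish is now 26 weeks.
Change in finish: 26 − 23 = +3 weeks.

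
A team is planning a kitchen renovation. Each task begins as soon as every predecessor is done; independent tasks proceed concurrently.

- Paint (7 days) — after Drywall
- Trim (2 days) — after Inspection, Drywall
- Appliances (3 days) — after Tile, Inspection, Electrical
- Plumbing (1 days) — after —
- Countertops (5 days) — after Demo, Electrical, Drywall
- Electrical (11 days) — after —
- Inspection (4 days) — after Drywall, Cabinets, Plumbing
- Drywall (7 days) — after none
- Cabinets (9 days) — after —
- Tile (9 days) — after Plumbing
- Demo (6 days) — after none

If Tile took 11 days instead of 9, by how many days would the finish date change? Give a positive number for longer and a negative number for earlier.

0

Actual critical path: Electrical→Countertops = 11+5 = 16 ⇒ 16 days.
Tile has 3 days of float (longest path through it is 13).
The critical path is still Electrical→Countertops; finish is now 16 days.
Change in finish: 16 − 16 = +0 days.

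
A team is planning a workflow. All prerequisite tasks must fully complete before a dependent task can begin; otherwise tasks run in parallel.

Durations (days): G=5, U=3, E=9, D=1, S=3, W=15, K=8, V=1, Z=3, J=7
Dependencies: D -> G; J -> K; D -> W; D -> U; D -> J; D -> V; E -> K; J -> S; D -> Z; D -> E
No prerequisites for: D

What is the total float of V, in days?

The longest chain is D→E→K = 1+9+8 = 18; overall finish 18 days.
V finishes as early as 2 and must finish by 18.
Float = 18 − 2 = 16.

16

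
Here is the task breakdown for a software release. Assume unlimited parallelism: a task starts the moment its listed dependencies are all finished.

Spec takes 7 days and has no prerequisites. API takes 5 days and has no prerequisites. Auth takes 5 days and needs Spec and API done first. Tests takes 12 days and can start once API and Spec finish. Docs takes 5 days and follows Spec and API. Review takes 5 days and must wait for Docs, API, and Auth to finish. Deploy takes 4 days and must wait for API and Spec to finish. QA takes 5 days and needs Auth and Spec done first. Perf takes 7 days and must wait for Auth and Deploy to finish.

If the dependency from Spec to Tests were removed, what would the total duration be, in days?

19

Before: longest chain Spec→Auth→Perf = 7+5+7 = 19, finish 19.
Without Spec→Tests, Tests's earliest start moves from 7 to 5.
New critical path: Spec→Auth→Perf = 7+5+7 = 19 ⇒ 19 days.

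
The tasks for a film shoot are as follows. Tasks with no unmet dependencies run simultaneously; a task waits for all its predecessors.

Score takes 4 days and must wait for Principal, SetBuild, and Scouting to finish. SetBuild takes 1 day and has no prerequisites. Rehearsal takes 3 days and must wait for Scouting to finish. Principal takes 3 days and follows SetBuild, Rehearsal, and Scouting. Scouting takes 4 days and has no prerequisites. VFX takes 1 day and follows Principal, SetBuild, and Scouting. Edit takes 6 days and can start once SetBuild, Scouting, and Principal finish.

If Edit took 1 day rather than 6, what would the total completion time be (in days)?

14

The binding path is Scouting→Rehearsal→Principal→Edit = 4+3+3+6 = 16; finish at 16 days.
Since Edit is critical, the -5 change carries straight to that chain (now 11 days).
The binding chain switches to Scouting→Rehearsal→Principal→Score = 4+3+3+4 = 14; finish 14 days.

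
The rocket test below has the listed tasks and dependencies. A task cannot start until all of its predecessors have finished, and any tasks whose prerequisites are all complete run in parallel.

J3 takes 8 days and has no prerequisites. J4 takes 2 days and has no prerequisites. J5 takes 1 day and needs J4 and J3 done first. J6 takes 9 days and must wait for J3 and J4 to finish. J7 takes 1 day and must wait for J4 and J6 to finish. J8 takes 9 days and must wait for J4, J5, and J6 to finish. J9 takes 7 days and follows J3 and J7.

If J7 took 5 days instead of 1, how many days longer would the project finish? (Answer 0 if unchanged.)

3

The binding path is J3→J6→J8 = 8+9+9 = 26; finish at 26 days.
The longest path through J7 is only 25 days, so J7 has float 1.
Now J3→J6→J7→J9 = 8+9+5+7 = 29 is longest, so the finish becomes 29 days.
Change in finish: 29 − 26 = +3 days.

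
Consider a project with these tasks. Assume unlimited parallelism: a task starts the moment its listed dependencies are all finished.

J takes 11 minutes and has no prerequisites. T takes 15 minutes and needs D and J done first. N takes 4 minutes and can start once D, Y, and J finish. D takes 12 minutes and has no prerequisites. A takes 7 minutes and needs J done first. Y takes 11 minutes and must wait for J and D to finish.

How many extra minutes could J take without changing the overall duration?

Critical path: D→Y→N = 12+11+4 = 27, so the finish is 27 minutes.
Longest path through J: 26 minutes (earliest finish 11, latest finish 12).
Slack of J = 1 − 0 = 1 minute.

1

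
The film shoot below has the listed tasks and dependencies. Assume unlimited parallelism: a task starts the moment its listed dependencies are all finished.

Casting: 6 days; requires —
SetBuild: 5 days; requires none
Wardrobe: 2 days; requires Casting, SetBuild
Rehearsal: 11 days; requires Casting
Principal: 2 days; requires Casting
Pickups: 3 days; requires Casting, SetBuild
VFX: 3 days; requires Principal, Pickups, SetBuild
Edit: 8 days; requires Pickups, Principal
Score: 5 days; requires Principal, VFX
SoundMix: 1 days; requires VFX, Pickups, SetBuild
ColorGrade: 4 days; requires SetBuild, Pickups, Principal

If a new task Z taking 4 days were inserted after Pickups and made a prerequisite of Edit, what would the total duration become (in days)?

Originally the film shoot takes 17 days.
With Z inserted, Edit now waits for max(Pickups, Principal, Z).
New critical path: Casting→Pickups→Z→Edit = 6+3+4+8 = 21 ⇒ 21 days.

21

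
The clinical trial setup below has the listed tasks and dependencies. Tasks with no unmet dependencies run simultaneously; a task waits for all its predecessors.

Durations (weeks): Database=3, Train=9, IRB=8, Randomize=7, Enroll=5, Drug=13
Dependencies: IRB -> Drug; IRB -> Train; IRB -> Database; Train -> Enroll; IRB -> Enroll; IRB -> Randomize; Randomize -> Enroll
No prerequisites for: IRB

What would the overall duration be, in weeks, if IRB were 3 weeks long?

Critical path before the change: IRB→Train→Enroll = 8+9+5 = 22 giving 22 weeks.
IRB lies on that path, so at 3 weeks the path becomes 17 weeks.
The critical path is still IRB→Train→Enroll; finish is now 17 weeks.

17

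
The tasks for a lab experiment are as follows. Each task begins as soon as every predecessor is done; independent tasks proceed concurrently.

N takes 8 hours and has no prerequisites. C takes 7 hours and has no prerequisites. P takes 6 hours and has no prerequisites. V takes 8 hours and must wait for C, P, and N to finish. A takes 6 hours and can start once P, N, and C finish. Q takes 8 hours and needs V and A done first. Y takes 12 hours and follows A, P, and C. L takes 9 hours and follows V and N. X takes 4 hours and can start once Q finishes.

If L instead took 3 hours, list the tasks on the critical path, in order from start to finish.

Critical path before the change: N→V→Q→X = 8+8+8+4 = 28 giving 28 hours.
L is off the critical path — its longest chain is 25 hours, giving 3 of slack.
The critical path is still N→V→Q→X; finish is now 28 hours.

N, V, Q, X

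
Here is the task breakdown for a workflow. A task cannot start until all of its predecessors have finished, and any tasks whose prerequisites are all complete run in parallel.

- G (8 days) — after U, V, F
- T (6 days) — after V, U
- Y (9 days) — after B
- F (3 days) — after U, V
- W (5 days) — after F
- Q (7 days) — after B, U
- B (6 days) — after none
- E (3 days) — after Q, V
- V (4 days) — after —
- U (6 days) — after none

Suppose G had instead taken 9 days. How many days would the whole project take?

18

Critical path before the change: U→F→G = 6+3+8 = 17 giving 17 days.
G is on the critical path; changing it to 9 makes that path 18 days.
No other chain overtakes it, so the finish is 18 days.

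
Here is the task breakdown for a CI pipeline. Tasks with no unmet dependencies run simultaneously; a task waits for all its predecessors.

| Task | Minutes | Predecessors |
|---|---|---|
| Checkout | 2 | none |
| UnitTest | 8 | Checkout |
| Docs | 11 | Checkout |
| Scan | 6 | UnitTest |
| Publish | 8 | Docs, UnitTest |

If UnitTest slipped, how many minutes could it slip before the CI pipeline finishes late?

3

Critical path: Checkout→Docs→Publish = 2+11+8 = 21, so the finish is 21 minutes.
The longest chain containing UnitTest totals 18 minutes.
Float = 21 − 18 = 3.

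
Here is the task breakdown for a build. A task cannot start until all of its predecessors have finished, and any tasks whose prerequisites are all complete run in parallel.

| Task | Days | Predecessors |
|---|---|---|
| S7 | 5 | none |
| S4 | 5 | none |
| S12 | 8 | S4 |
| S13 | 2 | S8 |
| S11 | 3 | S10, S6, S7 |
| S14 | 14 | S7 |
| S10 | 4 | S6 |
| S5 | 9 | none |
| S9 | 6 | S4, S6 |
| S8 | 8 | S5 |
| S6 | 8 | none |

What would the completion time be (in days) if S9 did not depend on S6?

19

Before: longest chain S5→S8→S13 = 9+8+2 = 19, finish 19.
Without S6→S9, S9's earliest start moves from 8 to 5.
After: S5→S8→S13 = 9+8+2 = 19 → 19 days.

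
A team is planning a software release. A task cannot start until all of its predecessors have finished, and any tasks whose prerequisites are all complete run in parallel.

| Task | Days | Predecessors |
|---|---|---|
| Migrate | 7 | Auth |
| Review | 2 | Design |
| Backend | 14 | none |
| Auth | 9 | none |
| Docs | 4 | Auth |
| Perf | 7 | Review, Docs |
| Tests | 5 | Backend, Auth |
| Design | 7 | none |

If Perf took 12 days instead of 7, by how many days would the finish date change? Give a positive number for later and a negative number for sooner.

Critical path before the change: Auth→Docs→Perf = 9+4+7 = 20 giving 20 days.
Perf lies on that path, so at 12 days the path becomes 25 days.
The critical path is still Auth→Docs→Perf; finish is now 25 days.
Change in finish: 25 − 20 = +5 days.

5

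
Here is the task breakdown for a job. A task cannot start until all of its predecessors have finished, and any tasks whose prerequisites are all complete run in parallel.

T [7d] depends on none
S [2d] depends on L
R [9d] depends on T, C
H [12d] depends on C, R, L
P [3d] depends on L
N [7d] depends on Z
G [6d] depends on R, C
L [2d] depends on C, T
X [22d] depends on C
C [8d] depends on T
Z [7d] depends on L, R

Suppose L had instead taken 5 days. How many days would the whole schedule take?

38

As given, the longest chain is T→C→R→Z→N = 7+8+9+7+7 = 38, so the finish is 38 days.
L is off the critical path — its longest chain is 31 days, giving 7 of slack.
That remains the longest chain; total 38 days.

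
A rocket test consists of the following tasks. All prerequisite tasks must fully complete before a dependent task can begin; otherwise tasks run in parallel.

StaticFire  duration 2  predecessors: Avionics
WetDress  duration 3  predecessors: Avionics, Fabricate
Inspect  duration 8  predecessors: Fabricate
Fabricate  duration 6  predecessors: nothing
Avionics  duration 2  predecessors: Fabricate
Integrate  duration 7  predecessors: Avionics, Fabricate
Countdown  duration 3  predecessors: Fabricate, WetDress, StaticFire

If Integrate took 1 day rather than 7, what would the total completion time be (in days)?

14

As given, the longest chain is Fabricate→Avionics→Integrate = 6+2+7 = 15, so the finish is 15 days.
Since Integrate is critical, the -6 change carries straight to that chain (now 9 days).
Now Fabricate→Avionics→WetDress→Countdown = 6+2+3+3 = 14 is longest, so the finish becomes 14 days.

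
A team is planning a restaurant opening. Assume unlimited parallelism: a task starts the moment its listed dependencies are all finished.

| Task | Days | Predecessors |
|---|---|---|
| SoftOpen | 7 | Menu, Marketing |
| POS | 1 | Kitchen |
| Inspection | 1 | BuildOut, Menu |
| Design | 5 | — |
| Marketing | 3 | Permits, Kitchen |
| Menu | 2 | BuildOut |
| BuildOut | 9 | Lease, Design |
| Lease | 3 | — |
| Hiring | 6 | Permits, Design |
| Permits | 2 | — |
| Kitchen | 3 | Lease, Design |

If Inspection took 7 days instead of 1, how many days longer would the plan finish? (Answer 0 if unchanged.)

The binding path is Design→BuildOut→Menu→SoftOpen = 5+9+2+7 = 23; finish at 23 days.
Inspection has 6 days of float (longest path through it is 17).
The critical path is still Design→BuildOut→Menu→SoftOpen; finish is now 23 days.
Change in finish: 23 − 23 = +0 days.

0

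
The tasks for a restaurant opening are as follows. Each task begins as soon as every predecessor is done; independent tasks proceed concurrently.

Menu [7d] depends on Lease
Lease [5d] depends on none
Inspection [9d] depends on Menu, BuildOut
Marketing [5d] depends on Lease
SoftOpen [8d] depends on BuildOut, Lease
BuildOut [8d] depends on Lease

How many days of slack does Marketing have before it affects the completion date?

Lease→BuildOut→Inspection = 5+8+9 = 22 sets the makespan at 22 days.
Longest path through Marketing: 10 days (earliest finish 10, latest finish 22).
So Marketing can slip 22 − 10 = 12 days.

12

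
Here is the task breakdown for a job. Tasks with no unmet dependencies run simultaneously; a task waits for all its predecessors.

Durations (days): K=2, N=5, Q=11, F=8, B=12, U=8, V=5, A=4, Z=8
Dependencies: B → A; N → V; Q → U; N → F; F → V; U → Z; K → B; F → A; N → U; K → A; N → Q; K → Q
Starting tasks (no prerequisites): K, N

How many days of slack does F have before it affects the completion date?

14

The longest chain is N→Q→U→Z = 5+11+8+8 = 32; overall finish 32 days.
The longest chain containing F totals 18 days.
Slack of F = 19 − 5 = 14 days.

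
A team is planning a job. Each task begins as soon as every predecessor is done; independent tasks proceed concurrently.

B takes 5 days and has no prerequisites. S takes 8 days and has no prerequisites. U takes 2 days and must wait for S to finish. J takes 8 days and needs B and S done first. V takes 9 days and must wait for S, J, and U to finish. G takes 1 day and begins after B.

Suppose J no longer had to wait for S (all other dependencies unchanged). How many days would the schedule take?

22

With the dependency in place, S→J→V = 8+8+9 = 25 sets the finish at 25 days.
Without S→J, J's earliest start moves from 8 to 5.
New critical path: B→J→V = 5+8+9 = 22 ⇒ 22 days.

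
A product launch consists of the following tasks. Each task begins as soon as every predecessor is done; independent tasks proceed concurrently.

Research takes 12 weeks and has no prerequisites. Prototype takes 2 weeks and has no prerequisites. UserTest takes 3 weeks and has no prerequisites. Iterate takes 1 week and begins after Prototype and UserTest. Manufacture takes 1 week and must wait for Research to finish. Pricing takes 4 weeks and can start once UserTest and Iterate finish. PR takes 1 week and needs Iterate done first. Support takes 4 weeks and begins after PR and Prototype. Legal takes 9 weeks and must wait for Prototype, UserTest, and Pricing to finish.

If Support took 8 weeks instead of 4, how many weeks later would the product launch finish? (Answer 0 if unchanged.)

Critical path before the change: UserTest→Iterate→Pricing→Legal = 3+1+4+9 = 17 giving 17 weeks.
Support has 8 weeks of float (longest path through it is 9).
No other chain overtakes it, so the finish is 17 weeks.
Change in finish: 17 − 17 = +0 weeks.

0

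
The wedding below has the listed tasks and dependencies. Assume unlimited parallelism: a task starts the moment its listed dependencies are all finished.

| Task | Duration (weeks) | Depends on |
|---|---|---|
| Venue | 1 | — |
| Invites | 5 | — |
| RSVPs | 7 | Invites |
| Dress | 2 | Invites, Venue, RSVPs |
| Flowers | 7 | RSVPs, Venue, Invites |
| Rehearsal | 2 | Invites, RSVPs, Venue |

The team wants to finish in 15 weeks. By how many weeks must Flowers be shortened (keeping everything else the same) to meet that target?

Current finish: 19 weeks; target: 15.
Flowers is on every critical path, so each week cut from Flowers cuts the finish by one (this holds down to a finish of 14).
Need 19 − 15 = 4 weeks off Flowers → Flowers becomes 3 weeks, finish becomes 15.

4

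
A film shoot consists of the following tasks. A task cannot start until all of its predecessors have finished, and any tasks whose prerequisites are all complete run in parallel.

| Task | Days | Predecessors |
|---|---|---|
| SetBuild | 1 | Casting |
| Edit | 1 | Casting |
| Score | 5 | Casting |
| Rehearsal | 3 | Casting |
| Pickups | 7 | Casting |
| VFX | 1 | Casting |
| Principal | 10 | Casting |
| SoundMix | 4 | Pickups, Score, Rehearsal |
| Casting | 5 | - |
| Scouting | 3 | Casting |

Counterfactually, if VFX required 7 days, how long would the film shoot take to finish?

Baseline: Casting→Pickups→SoundMix = 5+7+4 = 16 → 16 days.
VFX has 10 days of float (longest path through it is 6).
No other chain overtakes it, so the finish is 16 days.

16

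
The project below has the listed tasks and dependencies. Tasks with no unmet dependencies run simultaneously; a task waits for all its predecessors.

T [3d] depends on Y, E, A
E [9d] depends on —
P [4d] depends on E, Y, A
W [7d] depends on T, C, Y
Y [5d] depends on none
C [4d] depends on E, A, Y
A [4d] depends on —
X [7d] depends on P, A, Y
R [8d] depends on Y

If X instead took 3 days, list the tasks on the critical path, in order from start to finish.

E, C, W

The binding path is E→P→X = 9+4+7 = 20; finish at 20 days.
X is on the critical path; changing it to 3 makes that path 16 days.
Now E→C→W = 9+4+7 = 20 is longest, so the finish becomes 20 days.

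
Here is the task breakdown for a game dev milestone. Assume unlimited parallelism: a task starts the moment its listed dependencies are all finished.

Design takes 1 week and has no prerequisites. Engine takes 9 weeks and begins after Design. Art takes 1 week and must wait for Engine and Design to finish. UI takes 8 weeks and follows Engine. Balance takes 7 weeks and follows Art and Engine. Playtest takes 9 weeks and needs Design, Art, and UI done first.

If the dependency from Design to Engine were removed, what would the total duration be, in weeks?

26

With the dependency in place, Design→Engine→UI→Playtest = 1+9+8+9 = 27 sets the finish at 27 weeks.
Without Design→Engine, Engine's earliest start moves from 1 to 0.
The longest chain is now Engine→UI→Playtest = 9+8+9 = 26, so the plan takes 26 weeks.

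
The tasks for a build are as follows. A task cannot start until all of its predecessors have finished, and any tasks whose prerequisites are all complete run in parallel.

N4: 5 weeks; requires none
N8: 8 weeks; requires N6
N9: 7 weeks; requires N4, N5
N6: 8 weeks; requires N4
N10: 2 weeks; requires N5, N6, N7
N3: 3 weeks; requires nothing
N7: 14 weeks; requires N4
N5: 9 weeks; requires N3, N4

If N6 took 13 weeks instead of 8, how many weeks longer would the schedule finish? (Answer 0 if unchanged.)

5

Actual critical path: N4→N6→N8 = 5+8+8 = 21 ⇒ 21 weeks.
N6 lies on that path, so at 13 weeks the path becomes 26 weeks.
No other chain overtakes it, so the finish is 26 weeks.
Change in finish: 26 − 21 = +5 weeks.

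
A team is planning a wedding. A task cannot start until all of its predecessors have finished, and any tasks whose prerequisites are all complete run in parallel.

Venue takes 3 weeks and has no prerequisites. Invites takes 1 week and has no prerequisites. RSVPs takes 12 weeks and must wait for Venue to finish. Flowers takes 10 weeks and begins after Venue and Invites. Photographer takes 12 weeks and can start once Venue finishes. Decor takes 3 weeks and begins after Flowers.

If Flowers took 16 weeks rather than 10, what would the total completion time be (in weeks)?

Critical path before the change: Venue→Flowers→Decor = 3+10+3 = 16 giving 16 weeks.
Since Flowers is critical, the +6 change carries straight to that chain (now 22 weeks).
No other chain overtakes it, so the finish is 22 weeks.

22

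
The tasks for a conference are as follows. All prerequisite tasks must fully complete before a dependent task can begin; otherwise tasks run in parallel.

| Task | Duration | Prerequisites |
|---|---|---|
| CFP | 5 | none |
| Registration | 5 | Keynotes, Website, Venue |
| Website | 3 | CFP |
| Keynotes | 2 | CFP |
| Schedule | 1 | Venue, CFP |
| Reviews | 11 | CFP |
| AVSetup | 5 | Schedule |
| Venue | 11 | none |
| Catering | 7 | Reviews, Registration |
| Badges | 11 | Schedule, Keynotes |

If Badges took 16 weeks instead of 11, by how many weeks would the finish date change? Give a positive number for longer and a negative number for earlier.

Critical path before the change: Venue→Schedule→Badges = 11+1+11 = 23 giving 23 weeks.
Since Badges is critical, the +5 change carries straight to that chain (now 28 weeks).
The critical path is still Venue→Schedule→Badges; finish is now 28 weeks.
Change in finish: 28 − 23 = +5 weeks.

5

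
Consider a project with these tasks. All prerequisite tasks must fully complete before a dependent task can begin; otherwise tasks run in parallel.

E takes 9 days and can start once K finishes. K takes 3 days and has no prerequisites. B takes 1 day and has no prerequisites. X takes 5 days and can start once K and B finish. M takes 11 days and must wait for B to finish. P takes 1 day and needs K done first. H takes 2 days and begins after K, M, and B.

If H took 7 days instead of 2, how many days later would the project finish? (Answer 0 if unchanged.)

5

The binding path is B→M→H = 1+11+2 = 14; finish at 14 days.
Since H is critical, the +5 change carries straight to that chain (now 19 days).
The critical path is still B→M→H; finish is now 19 days.
Change in finish: 19 − 14 = +5 days.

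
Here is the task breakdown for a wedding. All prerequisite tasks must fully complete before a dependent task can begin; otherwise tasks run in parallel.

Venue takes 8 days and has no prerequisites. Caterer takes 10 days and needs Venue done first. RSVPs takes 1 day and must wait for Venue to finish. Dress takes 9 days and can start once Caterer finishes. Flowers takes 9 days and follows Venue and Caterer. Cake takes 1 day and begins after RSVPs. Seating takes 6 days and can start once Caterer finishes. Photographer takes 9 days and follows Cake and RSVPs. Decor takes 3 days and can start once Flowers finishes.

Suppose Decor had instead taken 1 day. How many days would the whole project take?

Actual critical path: Venue→Caterer→Flowers→Decor = 8+10+9+3 = 30 ⇒ 30 days.
Decor is on the critical path; changing it to 1 makes that path 28 days.
No other chain overtakes it, so the finish is 28 days.

28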